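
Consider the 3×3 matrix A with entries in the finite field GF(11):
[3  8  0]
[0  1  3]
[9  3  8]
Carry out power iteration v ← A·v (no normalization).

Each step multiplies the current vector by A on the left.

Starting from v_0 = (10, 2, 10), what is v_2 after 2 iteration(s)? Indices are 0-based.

v_0 = (10, 2, 10).
v_1 = A·v_0 = (2, 10, 0).
v_2 = A·v_1 = (9, 10, 4).

v_2 = (9, 10, 4)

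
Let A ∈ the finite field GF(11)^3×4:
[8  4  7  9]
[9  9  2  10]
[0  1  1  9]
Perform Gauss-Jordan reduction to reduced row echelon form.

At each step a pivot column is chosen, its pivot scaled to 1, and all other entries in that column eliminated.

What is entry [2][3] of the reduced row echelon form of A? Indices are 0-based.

M[2][3] = 1

step 1: normalize row 0 (÷8) = (1, 6, 5, 8)
  row 1: subtract 9×row0 = (0, 10, 1, 4)
step 2: normalize row 1 (÷10) = (0, 1, 10, 7)
  row 0: subtract 6×row1 = (1, 0, 0, 10)
  row 2: subtract 1×row1 = (0, 0, 2, 2)
step 3: normalize row 2 (÷2) = (0, 0, 1, 1)
  row 1: subtract 10×row2 = (0, 1, 0, 8)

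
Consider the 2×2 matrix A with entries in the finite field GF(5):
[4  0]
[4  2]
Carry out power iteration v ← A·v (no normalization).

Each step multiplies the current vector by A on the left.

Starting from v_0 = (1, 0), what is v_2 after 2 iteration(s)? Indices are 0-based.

v_2 = (1, 4)

v_0 = (1, 0).
v_1 = A·v_0 = (4, 4).
v_2 = A·v_1 = (1, 4).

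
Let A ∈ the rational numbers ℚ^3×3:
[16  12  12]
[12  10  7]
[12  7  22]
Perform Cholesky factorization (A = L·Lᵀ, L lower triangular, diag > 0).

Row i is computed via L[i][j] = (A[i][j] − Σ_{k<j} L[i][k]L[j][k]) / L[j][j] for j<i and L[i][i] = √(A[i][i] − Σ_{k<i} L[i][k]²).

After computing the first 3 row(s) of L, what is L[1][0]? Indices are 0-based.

L[1][0] = 3

Step 1: L[0][0] = √(16) = 4.
  L[1][0] = (12) / L[0][0] = 3.
Step 2: L[1][1] = √(1) = 1.
  L[2][0] = (12) / L[0][0] = 3.
  L[2][1] = (-2) / L[1][1] = -2.
Step 3: L[2][2] = √(9) = 3.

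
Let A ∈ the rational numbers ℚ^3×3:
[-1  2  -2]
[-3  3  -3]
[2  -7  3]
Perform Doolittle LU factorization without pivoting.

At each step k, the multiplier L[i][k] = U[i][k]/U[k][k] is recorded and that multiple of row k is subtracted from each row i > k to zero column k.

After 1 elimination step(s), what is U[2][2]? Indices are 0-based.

k=0: U[0][0]=-1
  eliminate (1,0): mult=3, new row 1: (0, -3, 3); set L[1][0]=3
  eliminate (2,0): mult=-2, new row 2: (0, -3, -1); set L[2][0]=-2

U[2][2] = -1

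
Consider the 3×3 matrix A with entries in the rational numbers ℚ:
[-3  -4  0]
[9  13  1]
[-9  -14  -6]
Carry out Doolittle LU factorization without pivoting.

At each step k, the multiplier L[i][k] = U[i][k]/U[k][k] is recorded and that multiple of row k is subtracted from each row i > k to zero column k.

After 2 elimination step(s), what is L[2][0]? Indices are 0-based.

[col 0] pivot -3
  R1 -= -3*R0 → (0, 1, 1)  (L[1][0] := -3)
  R2 -= 3*R0 → (0, -2, -6)  (L[2][0] := 3)
[col 1] pivot 1
  R2 -= -2*R1 → (0, 0, -4)  (L[2][1] := -2)

L[2][0] = 3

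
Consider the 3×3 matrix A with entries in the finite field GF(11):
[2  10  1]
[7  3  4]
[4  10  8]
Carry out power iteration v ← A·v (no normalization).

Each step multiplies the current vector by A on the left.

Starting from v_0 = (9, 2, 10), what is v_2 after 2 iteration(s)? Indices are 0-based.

v_0 = (9, 2, 10).
v_1 = A·v_0 = (4, 10, 4).
v_2 = A·v_1 = (2, 8, 5).

v_2 = (2, 8, 5)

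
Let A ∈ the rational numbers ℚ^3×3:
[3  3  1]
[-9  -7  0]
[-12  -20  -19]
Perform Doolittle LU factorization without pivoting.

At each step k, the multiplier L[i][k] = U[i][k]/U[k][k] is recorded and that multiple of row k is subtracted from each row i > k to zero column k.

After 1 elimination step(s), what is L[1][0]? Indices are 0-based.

L[1][0] = -3

Step 1: pivot at (0,0) is 3.
  row1 ← row1 − (-3)·row0  ⇒  L[1][0]=-3, U row1=(0, 2, 3)
  row2 ← row2 − (-4)·row0  ⇒  L[2][0]=-4, U row2=(0, -8, -15)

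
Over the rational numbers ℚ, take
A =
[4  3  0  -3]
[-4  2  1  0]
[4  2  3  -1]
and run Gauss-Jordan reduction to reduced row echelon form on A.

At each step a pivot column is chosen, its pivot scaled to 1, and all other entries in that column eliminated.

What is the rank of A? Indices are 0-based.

step 1: normalize row 0 (÷4) = (1, 3/4, 0, -3/4)
  row 1: subtract -4×row0 = (0, 5, 1, -3)
  row 2: subtract 4×row0 = (0, -1, 3, 2)
step 2: normalize row 1 (÷5) = (0, 1, 1/5, -3/5)
  row 0: subtract 3/4×row1 = (1, 0, -3/20, -3/10)
  row 2: subtract -1×row1 = (0, 0, 16/5, 7/5)
step 3: normalize row 2 (÷16/5) = (0, 0, 1, 7/16)
  row 0: subtract -3/20×row2 = (1, 0, 0, -15/64)
  row 1: subtract 1/5×row2 = (0, 1, 0, -11/16)

rank = 3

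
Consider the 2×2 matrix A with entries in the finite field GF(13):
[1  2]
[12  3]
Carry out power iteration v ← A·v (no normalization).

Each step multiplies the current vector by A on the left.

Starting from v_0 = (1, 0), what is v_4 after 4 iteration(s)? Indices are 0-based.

v_4 = (8, 2)

v_0 = (1, 0).
v_1 = A·v_0 = (1, 12).
v_2 = A·v_1 = (12, 9).
v_3 = A·v_2 = (4, 2).
v_4 = A·v_3 = (8, 2).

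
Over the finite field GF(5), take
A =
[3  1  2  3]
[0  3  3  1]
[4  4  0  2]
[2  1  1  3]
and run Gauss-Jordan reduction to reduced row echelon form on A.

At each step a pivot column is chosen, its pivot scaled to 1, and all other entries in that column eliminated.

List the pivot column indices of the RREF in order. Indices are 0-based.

pivot columns: 0, 1, 2

step 1: normalize row 0 (÷3) = (1, 2, 4, 1)
  row 2: subtract 4×row0 = (0, 1, 4, 3)
  row 3: subtract 2×row0 = (0, 2, 3, 1)
step 2: normalize row 1 (÷3) = (0, 1, 1, 2)
  row 0: subtract 2×row1 = (1, 0, 2, 2)
  row 2: subtract 1×row1 = (0, 0, 3, 1)
  row 3: subtract 2×row1 = (0, 0, 1, 2)
step 3: normalize row 2 (÷3) = (0, 0, 1, 2)
  row 0: subtract 2×row2 = (1, 0, 0, 3)
  row 1: subtract 1×row2 = (0, 1, 0, 0)
  row 3: subtract 1×row2 = (0, 0, 0, 0)
skip col 3 (zero from row 3)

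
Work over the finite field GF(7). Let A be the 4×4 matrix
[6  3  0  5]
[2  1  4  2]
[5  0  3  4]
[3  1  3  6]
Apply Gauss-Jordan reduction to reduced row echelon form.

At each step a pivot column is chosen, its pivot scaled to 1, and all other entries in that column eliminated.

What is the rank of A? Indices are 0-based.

rank = 4

pivot(0,0)=6: scale R0 → (1, 4, 0, 2)
  clear (1,0): R1 −= (2)R0 → (0, 0, 4, 5)
  clear (2,0): R2 −= (5)R0 → (0, 1, 3, 1)
  clear (3,0): R3 −= (3)R0 → (0, 3, 3, 0)
pivot(1,1): swap R1↔R2
pivot(1,1)=1: scale R1 → (0, 1, 3, 1)
  clear (0,1): R0 −= (4)R1 → (1, 0, 2, 5)
  clear (3,1): R3 −= (3)R1 → (0, 0, 1, 4)
pivot(2,2)=4: scale R2 → (0, 0, 1, 3)
  clear (0,2): R0 −= (2)R2 → (1, 0, 0, 6)
  clear (1,2): R1 −= (3)R2 → (0, 1, 0, 6)
  clear (3,2): R3 −= (1)R2 → (0, 0, 0, 1)
pivot(3,3)=1: scale R3 → (0, 0, 0, 1)
  clear (0,3): R0 −= (6)R3 → (1, 0, 0, 0)
  clear (1,3): R1 −= (6)R3 → (0, 1, 0, 0)
  clear (2,3): R2 −= (3)R3 → (0, 0, 1, 0)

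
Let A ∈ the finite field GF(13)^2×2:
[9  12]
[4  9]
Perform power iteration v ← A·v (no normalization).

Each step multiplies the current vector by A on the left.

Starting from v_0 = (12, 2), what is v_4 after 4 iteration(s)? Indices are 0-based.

v_0 = (12, 2).
v_1 = A·v_0 = (2, 1).
v_2 = A·v_1 = (4, 4).
v_3 = A·v_2 = (6, 0).
v_4 = A·v_3 = (2, 11).

v_4 = (2, 11)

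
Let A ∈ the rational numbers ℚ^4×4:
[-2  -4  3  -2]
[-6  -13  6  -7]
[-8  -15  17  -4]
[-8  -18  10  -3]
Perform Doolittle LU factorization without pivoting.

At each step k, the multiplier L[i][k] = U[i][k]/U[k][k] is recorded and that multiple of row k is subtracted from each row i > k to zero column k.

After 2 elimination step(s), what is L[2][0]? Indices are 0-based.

L[2][0] = 4

k=0: U[0][0]=-2
  eliminate (1,0): mult=3, new row 1: (0, -1, -3, -1); set L[1][0]=3
  eliminate (2,0): mult=4, new row 2: (0, 1, 5, 4); set L[2][0]=4
  eliminate (3,0): mult=4, new row 3: (0, -2, -2, 5); set L[3][0]=4
k=1: U[1][1]=-1
  eliminate (2,1): mult=-1, new row 2: (0, 0, 2, 3); set L[2][1]=-1
  eliminate (3,1): mult=2, new row 3: (0, 0, 4, 7); set L[3][1]=2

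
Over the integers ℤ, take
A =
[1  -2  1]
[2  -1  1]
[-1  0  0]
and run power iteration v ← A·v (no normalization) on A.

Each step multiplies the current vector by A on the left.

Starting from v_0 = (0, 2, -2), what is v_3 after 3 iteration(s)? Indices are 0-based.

v_3 = (24, 18, -2)

v_0 = (0, 2, -2).
v_1 = A·v_0 = (-6, -4, 0).
v_2 = A·v_1 = (2, -8, 6).
v_3 = A·v_2 = (24, 18, -2).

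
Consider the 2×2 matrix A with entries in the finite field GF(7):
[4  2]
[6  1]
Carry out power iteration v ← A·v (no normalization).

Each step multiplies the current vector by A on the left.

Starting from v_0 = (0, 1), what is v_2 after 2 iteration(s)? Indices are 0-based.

v_0 = (0, 1).
v_1 = A·v_0 = (2, 1).
v_2 = A·v_1 = (3, 6).

v_2 = (3, 6)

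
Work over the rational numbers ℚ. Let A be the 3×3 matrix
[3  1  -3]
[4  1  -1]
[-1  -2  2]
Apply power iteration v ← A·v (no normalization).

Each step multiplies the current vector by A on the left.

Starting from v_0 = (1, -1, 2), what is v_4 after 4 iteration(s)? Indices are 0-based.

v_0 = (1, -1, 2).
v_1 = A·v_0 = (-4, 1, 5).
v_2 = A·v_1 = (-26, -20, 12).
v_3 = A·v_2 = (-134, -136, 90).
v_4 = A·v_3 = (-808, -762, 586).

v_4 = (-808, -762, 586)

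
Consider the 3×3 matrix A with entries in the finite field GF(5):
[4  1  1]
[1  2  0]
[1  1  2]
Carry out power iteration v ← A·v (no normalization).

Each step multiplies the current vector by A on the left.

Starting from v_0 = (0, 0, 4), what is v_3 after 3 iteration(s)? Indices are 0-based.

v_3 = (0, 2, 3)

v_0 = (0, 0, 4).
v_1 = A·v_0 = (4, 0, 3).
v_2 = A·v_1 = (4, 4, 0).
v_3 = A·v_2 = (0, 2, 3).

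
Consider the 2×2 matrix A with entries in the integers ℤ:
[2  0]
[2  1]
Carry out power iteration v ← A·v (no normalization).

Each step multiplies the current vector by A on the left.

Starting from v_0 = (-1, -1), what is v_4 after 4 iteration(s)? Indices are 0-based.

v_0 = (-1, -1).
v_1 = A·v_0 = (-2, -3).
v_2 = A·v_1 = (-4, -7).
v_3 = A·v_2 = (-8, -15).
v_4 = A·v_3 = (-16, -31).

v_4 = (-16, -31)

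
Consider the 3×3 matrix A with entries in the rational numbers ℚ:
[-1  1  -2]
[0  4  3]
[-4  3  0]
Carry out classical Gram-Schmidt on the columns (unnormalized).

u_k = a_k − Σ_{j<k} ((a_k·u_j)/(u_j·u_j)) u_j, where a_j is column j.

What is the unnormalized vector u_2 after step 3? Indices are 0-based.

Step 1: u_0 = a_0 = (-1, 0, -4).
Step 2: u_1 = a_1 − (-13/17)·u_0 = (4/17, 4, -1/17).
Step 3: u_2 = a_2 − (2/17)·u_0 − (28/39)·u_1 = (-80/39, 5/39, 20/39).

u_2 = (-80/39, 5/39, 20/39)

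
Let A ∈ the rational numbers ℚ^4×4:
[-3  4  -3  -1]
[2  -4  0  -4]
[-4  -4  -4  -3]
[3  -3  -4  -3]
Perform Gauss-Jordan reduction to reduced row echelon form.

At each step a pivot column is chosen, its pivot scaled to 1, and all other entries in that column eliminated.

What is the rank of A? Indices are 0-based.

[1] R0 /= -3  ⇒  (1, -4/3, 1, 1/3)
     R1 -= 2·R0  ⇒  (0, -4/3, -2, -14/3)
     R2 -= -4·R0  ⇒  (0, -28/3, 0, -5/3)
     R3 -= 3·R0  ⇒  (0, 1, -7, -4)
[2] R1 /= -4/3  ⇒  (0, 1, 3/2, 7/2)
     R0 -= -4/3·R1  ⇒  (1, 0, 3, 5)
     R2 -= -28/3·R1  ⇒  (0, 0, 14, 31)
     R3 -= 1·R1  ⇒  (0, 0, -17/2, -15/2)
[3] R2 /= 14  ⇒  (0, 0, 1, 31/14)
     R0 -= 3·R2  ⇒  (1, 0, 0, -23/14)
     R1 -= 3/2·R2  ⇒  (0, 1, 0, 5/28)
     R3 -= -17/2·R2  ⇒  (0, 0, 0, 317/28)
[4] R3 /= 317/28  ⇒  (0, 0, 0, 1)
     R0 -= -23/14·R3  ⇒  (1, 0, 0, 0)
     R1 -= 5/28·R3  ⇒  (0, 1, 0, 0)
     R2 -= 31/14·R3  ⇒  (0, 0, 1, 0)

rank = 4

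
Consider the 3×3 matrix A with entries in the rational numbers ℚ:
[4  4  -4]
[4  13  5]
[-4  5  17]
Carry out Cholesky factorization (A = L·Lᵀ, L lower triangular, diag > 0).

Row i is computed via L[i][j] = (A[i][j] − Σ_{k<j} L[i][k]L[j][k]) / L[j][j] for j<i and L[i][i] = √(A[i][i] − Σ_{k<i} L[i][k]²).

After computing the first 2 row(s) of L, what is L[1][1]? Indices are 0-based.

Step 1: L[0][0] = √(4) = 2.
  L[1][0] = (4) / L[0][0] = 2.
Step 2: L[1][1] = √(9) = 3.

L[1][1] = 3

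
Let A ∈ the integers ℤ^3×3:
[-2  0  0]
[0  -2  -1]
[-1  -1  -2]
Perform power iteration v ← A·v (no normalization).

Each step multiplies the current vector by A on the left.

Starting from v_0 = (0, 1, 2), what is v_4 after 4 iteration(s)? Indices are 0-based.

v_4 = (0, 121, 122)

v_0 = (0, 1, 2).
v_1 = A·v_0 = (0, -4, -5).
v_2 = A·v_1 = (0, 13, 14).
v_3 = A·v_2 = (0, -40, -41).
v_4 = A·v_3 = (0, 121, 122).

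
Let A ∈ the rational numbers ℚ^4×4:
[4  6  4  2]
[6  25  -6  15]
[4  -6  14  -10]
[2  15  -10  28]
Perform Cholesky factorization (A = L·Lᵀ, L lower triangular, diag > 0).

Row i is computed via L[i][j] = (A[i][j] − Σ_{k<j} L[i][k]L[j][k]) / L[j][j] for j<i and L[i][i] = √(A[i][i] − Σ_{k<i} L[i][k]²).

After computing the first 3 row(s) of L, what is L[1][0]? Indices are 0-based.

L[1][0] = 3

Step 1: L[0][0] = √(4) = 2.
  L[1][0] = (6) / L[0][0] = 3.
Step 2: L[1][1] = √(16) = 4.
  L[2][0] = (4) / L[0][0] = 2.
  L[2][1] = (-12) / L[1][1] = -3.
Step 3: L[2][2] = √(1) = 1.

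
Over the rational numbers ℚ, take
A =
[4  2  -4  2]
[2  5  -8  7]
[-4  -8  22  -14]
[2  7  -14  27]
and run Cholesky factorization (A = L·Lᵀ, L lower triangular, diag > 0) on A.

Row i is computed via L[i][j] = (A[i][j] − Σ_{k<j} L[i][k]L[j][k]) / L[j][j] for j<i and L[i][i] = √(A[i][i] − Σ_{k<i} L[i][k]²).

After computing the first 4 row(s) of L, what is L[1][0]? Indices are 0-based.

L[1][0] = 1

Step 1: L[0][0] = √(4) = 2.
  L[1][0] = (2) / L[0][0] = 1.
Step 2: L[1][1] = √(4) = 2.
  L[2][0] = (-4) / L[0][0] = -2.
  L[2][1] = (-6) / L[1][1] = -3.
Step 3: L[2][2] = √(9) = 3.
  L[3][0] = (2) / L[0][0] = 1.
  L[3][1] = (6) / L[1][1] = 3.
  L[3][2] = (-3) / L[2][2] = -1.
Step 4: L[3][3] = √(16) = 4.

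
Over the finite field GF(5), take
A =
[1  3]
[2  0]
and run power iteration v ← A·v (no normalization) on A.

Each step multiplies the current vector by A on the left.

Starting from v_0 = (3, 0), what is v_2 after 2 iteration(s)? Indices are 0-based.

v_0 = (3, 0).
v_1 = A·v_0 = (3, 1).
v_2 = A·v_1 = (1, 1).

v_2 = (1, 1)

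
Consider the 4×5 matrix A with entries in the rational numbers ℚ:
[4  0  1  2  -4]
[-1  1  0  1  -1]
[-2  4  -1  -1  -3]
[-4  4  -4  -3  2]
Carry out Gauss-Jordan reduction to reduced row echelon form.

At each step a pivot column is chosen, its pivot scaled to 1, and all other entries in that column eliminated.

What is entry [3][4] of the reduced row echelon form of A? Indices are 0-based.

[1] R0 /= 4  ⇒  (1, 0, 1/4, 1/2, -1)
     R1 -= -1·R0  ⇒  (0, 1, 1/4, 3/2, -2)
     R2 -= -2·R0  ⇒  (0, 4, -1/2, 0, -5)
     R3 -= -4·R0  ⇒  (0, 4, -3, -1, -2)
[2] R1 /= 1  ⇒  (0, 1, 1/4, 3/2, -2)
     R2 -= 4·R1  ⇒  (0, 0, -3/2, -6, 3)
     R3 -= 4·R1  ⇒  (0, 0, -4, -7, 6)
[3] R2 /= -3/2  ⇒  (0, 0, 1, 4, -2)
     R0 -= 1/4·R2  ⇒  (1, 0, 0, -1/2, -1/2)
     R1 -= 1/4·R2  ⇒  (0, 1, 0, 1/2, -3/2)
     R3 -= -4·R2  ⇒  (0, 0, 0, 9, -2)
[4] R3 /= 9  ⇒  (0, 0, 0, 1, -2/9)
     R0 -= -1/2·R3  ⇒  (1, 0, 0, 0, -11/18)
     R1 -= 1/2·R3  ⇒  (0, 1, 0, 0, -25/18)
     R2 -= 4·R3  ⇒  (0, 0, 1, 0, -10/9)

M[3][4] = -2/9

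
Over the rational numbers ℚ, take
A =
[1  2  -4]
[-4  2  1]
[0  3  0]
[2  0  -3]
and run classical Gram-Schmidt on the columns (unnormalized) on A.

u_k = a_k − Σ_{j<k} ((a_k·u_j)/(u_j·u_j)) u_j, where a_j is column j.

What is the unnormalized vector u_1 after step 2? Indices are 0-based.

u_1 = (16/7, 6/7, 3, 4/7)

Step 1: u_0 = a_0 = (1, -4, 0, 2).
Step 2: u_1 = a_1 − (-2/7)·u_0 = (16/7, 6/7, 3, 4/7).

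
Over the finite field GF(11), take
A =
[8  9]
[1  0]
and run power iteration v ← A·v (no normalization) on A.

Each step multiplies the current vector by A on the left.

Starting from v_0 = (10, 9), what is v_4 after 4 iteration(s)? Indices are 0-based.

v_0 = (10, 9).
v_1 = A·v_0 = (7, 10).
v_2 = A·v_1 = (3, 7).
v_3 = A·v_2 = (10, 3).
v_4 = A·v_3 = (8, 10).

v_4 = (8, 10)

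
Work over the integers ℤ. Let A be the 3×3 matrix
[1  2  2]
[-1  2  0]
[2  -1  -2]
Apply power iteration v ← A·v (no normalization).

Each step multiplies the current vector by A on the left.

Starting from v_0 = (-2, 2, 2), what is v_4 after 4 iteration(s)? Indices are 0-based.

v_4 = (-34, -34, 234)

v_0 = (-2, 2, 2).
v_1 = A·v_0 = (6, 6, -10).
v_2 = A·v_1 = (-2, 6, 26).
v_3 = A·v_2 = (62, 14, -62).
v_4 = A·v_3 = (-34, -34, 234).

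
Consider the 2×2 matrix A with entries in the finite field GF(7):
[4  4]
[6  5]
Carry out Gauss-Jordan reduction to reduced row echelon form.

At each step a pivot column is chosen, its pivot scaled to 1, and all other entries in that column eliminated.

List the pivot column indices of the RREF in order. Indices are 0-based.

pivot columns: 0, 1

step 1: normalize row 0 (÷4) = (1, 1)
  row 1: subtract 6×row0 = (0, 6)
step 2: normalize row 1 (÷6) = (0, 1)
  row 0: subtract 1×row1 = (1, 0)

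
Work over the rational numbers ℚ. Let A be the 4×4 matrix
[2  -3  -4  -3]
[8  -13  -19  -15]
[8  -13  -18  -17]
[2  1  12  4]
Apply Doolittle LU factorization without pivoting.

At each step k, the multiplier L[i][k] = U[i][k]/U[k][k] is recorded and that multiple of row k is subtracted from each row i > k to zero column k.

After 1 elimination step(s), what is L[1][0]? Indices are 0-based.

L[1][0] = 4

[col 0] pivot 2
  R1 -= 4*R0 → (0, -1, -3, -3)  (L[1][0] := 4)
  R2 -= 4*R0 → (0, -1, -2, -5)  (L[2][0] := 4)
  R3 -= 1*R0 → (0, 4, 16, 7)  (L[3][0] := 1)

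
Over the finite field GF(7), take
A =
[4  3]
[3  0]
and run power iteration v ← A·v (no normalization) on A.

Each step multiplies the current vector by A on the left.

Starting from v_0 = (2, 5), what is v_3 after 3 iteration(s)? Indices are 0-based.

v_0 = (2, 5).
v_1 = A·v_0 = (2, 6).
v_2 = A·v_1 = (5, 6).
v_3 = A·v_2 = (3, 1).

v_3 = (3, 1)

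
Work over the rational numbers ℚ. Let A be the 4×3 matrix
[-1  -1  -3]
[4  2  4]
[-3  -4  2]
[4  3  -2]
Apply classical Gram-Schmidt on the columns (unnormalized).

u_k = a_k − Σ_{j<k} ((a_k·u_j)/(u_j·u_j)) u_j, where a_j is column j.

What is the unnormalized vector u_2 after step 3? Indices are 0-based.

Step 1: u_0 = a_0 = (-1, 4, -3, 4).
Step 2: u_1 = a_1 − (11/14)·u_0 = (-3/14, -8/7, -23/14, -1/7).
Step 3: u_2 = a_2 − (5/42)·u_0 − (-97/57)·u_1 = (-185/57, 30/19, -25/57, -155/57).

u_2 = (-185/57, 30/19, -25/57, -155/57)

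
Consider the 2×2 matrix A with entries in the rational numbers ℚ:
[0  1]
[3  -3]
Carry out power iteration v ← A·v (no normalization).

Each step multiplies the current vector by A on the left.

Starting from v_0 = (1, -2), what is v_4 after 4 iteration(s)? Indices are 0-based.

v_4 = (126, -477)

v_0 = (1, -2).
v_1 = A·v_0 = (-2, 9).
v_2 = A·v_1 = (9, -33).
v_3 = A·v_2 = (-33, 126).
v_4 = A·v_3 = (126, -477).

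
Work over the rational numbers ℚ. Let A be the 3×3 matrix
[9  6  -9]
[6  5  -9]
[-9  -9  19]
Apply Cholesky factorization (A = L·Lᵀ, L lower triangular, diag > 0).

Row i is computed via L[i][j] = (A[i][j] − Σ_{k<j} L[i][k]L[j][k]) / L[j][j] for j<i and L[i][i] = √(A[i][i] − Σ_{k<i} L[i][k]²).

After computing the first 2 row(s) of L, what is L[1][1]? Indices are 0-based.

Step 1: L[0][0] = √(9) = 3.
  L[1][0] = (6) / L[0][0] = 2.
Step 2: L[1][1] = √(1) = 1.

L[1][1] = 1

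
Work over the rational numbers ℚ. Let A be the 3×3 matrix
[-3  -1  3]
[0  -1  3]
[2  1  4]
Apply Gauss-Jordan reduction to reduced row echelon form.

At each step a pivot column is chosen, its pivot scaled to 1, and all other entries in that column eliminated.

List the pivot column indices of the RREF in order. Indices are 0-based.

pivot columns: 0, 1, 2

step 1: normalize row 0 (÷-3) = (1, 1/3, -1)
  row 2: subtract 2×row0 = (0, 1/3, 6)
step 2: normalize row 1 (÷-1) = (0, 1, -3)
  row 0: subtract 1/3×row1 = (1, 0, 0)
  row 2: subtract 1/3×row1 = (0, 0, 7)
step 3: normalize row 2 (÷7) = (0, 0, 1)
  row 1: subtract -3×row2 = (0, 1, 0)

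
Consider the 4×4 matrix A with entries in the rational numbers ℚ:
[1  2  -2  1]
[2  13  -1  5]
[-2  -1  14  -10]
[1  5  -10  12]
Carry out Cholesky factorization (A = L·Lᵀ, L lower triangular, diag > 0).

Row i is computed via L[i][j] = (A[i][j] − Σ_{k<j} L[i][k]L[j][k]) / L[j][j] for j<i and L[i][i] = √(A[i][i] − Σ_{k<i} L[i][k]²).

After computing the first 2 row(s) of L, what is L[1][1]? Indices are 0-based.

L[1][1] = 3

Step 1: L[0][0] = √(1) = 1.
  L[1][0] = (2) / L[0][0] = 2.
Step 2: L[1][1] = √(9) = 3.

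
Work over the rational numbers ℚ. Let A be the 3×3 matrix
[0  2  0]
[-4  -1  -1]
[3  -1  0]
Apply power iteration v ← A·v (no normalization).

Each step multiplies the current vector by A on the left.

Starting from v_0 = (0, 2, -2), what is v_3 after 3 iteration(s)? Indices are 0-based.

v_3 = (-28, 2, 14)

v_0 = (0, 2, -2).
v_1 = A·v_0 = (4, 0, -2).
v_2 = A·v_1 = (0, -14, 12).
v_3 = A·v_2 = (-28, 2, 14).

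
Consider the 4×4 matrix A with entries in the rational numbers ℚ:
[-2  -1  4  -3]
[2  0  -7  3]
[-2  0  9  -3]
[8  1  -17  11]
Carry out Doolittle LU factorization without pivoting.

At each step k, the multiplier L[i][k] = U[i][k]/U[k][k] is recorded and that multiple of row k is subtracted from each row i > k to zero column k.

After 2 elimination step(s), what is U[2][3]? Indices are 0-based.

U[2][3] = 0

k=0: U[0][0]=-2
  eliminate (1,0): mult=-1, new row 1: (0, -1, -3, 0); set L[1][0]=-1
  eliminate (2,0): mult=1, new row 2: (0, 1, 5, 0); set L[2][0]=1
  eliminate (3,0): mult=-4, new row 3: (0, -3, -1, -1); set L[3][0]=-4
k=1: U[1][1]=-1
  eliminate (2,1): mult=-1, new row 2: (0, 0, 2, 0); set L[2][1]=-1
  eliminate (3,1): mult=3, new row 3: (0, 0, 8, -1); set L[3][1]=3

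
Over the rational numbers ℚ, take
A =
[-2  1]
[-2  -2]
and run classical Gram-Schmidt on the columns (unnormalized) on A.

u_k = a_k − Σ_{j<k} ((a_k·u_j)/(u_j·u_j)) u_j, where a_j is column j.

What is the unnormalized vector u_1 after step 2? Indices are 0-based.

u_1 = (3/2, -3/2)

Step 1: u_0 = a_0 = (-2, -2).
Step 2: u_1 = a_1 − (1/4)·u_0 = (3/2, -3/2).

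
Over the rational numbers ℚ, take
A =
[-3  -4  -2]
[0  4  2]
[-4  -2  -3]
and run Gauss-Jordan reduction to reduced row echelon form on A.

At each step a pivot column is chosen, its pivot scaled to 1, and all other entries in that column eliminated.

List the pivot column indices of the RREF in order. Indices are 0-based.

pivot columns: 0, 1, 2

pivot(0,0)=-3: scale R0 → (1, 4/3, 2/3)
  clear (2,0): R2 −= (-4)R0 → (0, 10/3, -1/3)
pivot(1,1)=4: scale R1 → (0, 1, 1/2)
  clear (0,1): R0 −= (4/3)R1 → (1, 0, 0)
  clear (2,1): R2 −= (10/3)R1 → (0, 0, -2)
pivot(2,2)=-2: scale R2 → (0, 0, 1)
  clear (1,2): R1 −= (1/2)R2 → (0, 1, 0)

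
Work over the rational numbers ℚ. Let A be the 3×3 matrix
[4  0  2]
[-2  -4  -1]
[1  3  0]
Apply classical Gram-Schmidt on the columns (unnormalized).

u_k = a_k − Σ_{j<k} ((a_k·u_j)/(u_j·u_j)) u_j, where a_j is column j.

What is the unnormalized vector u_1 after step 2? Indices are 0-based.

Step 1: u_0 = a_0 = (4, -2, 1).
Step 2: u_1 = a_1 − (11/21)·u_0 = (-44/21, -62/21, 52/21).

u_1 = (-44/21, -62/21, 52/21)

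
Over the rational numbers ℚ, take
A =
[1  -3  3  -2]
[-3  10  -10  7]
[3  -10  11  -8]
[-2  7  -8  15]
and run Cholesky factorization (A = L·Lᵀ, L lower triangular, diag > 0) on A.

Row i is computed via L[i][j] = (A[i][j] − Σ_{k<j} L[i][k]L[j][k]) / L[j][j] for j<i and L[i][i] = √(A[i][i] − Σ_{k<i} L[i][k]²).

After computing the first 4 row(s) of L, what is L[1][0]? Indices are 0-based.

L[1][0] = -3

Step 1: L[0][0] = √(1) = 1.
  L[1][0] = (-3) / L[0][0] = -3.
Step 2: L[1][1] = √(1) = 1.
  L[2][0] = (3) / L[0][0] = 3.
  L[2][1] = (-1) / L[1][1] = -1.
Step 3: L[2][2] = √(1) = 1.
  L[3][0] = (-2) / L[0][0] = -2.
  L[3][1] = (1) / L[1][1] = 1.
  L[3][2] = (-1) / L[2][2] = -1.
Step 4: L[3][3] = √(9) = 3.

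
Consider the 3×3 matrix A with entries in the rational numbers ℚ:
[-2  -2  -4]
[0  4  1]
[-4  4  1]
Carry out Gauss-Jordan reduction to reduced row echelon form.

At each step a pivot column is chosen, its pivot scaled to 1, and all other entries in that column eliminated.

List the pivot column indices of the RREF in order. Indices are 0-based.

step 1: normalize row 0 (÷-2) = (1, 1, 2)
  row 2: subtract -4×row0 = (0, 8, 9)
step 2: normalize row 1 (÷4) = (0, 1, 1/4)
  row 0: subtract 1×row1 = (1, 0, 7/4)
  row 2: subtract 8×row1 = (0, 0, 7)
step 3: normalize row 2 (÷7) = (0, 0, 1)
  row 0: subtract 7/4×row2 = (1, 0, 0)
  row 1: subtract 1/4×row2 = (0, 1, 0)

pivot columns: 0, 1, 2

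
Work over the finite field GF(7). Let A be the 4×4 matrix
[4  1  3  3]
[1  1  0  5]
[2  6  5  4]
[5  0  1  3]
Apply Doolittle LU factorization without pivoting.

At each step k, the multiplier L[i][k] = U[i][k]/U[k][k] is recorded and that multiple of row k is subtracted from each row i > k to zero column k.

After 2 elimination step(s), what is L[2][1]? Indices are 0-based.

L[2][1] = 5

k=0: U[0][0]=4
  eliminate (1,0): mult=2, new row 1: (0, 6, 1, 6); set L[1][0]=2
  eliminate (2,0): mult=4, new row 2: (0, 2, 0, 6); set L[2][0]=4
  eliminate (3,0): mult=3, new row 3: (0, 4, 6, 1); set L[3][0]=3
k=1: U[1][1]=6
  eliminate (2,1): mult=5, new row 2: (0, 0, 2, 4); set L[2][1]=5
  eliminate (3,1): mult=3, new row 3: (0, 0, 3, 4); set L[3][1]=3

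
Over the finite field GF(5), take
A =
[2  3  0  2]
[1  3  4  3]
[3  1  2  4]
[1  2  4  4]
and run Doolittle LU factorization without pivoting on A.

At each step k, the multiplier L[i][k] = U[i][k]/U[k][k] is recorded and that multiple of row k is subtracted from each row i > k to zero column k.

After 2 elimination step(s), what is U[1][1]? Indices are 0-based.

k=0: U[0][0]=2
  eliminate (1,0): mult=3, new row 1: (0, 4, 4, 2); set L[1][0]=3
  eliminate (2,0): mult=4, new row 2: (0, 4, 2, 1); set L[2][0]=4
  eliminate (3,0): mult=3, new row 3: (0, 3, 4, 3); set L[3][0]=3
k=1: U[1][1]=4
  eliminate (2,1): mult=1, new row 2: (0, 0, 3, 4); set L[2][1]=1
  eliminate (3,1): mult=2, new row 3: (0, 0, 1, 4); set L[3][1]=2

U[1][1] = 4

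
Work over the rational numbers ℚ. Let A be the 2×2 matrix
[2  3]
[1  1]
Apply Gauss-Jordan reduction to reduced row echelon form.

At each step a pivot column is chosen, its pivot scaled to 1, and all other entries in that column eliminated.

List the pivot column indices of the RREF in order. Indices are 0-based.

[1] R0 /= 2  ⇒  (1, 3/2)
     R1 -= 1·R0  ⇒  (0, -1/2)
[2] R1 /= -1/2  ⇒  (0, 1)
     R0 -= 3/2·R1  ⇒  (1, 0)

pivot columns: 0, 1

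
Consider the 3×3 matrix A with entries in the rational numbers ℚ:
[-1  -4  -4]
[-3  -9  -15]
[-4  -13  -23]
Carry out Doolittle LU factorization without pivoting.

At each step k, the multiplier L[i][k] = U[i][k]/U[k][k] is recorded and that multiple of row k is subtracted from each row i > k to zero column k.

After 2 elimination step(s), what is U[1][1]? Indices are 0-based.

k=0: U[0][0]=-1
  eliminate (1,0): mult=3, new row 1: (0, 3, -3); set L[1][0]=3
  eliminate (2,0): mult=4, new row 2: (0, 3, -7); set L[2][0]=4
k=1: U[1][1]=3
  eliminate (2,1): mult=1, new row 2: (0, 0, -4); set L[2][1]=1

U[1][1] = 3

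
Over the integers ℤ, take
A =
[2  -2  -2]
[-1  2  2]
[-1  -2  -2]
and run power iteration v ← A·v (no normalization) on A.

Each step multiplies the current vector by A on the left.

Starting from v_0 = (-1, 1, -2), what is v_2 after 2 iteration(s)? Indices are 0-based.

v_0 = (-1, 1, -2).
v_1 = A·v_0 = (0, -1, 3).
v_2 = A·v_1 = (-4, 4, -4).

v_2 = (-4, 4, -4)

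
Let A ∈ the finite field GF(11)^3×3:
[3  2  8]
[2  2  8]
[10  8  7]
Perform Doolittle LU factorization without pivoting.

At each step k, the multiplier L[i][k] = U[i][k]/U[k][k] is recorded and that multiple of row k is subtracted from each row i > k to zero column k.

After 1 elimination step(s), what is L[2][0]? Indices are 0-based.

L[2][0] = 7

[col 0] pivot 3
  R1 -= 8*R0 → (0, 8, 10)  (L[1][0] := 8)
  R2 -= 7*R0 → (0, 5, 6)  (L[2][0] := 7)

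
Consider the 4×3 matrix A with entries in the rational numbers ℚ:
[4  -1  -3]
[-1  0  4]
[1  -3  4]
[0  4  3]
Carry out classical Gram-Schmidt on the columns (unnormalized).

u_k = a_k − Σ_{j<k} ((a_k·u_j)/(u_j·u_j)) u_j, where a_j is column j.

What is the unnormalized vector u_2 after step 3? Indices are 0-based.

u_2 = (-123/419, 1385/419, 1877/419, 1377/419)

Step 1: u_0 = a_0 = (4, -1, 1, 0).
Step 2: u_1 = a_1 − (-7/18)·u_0 = (5/9, -7/18, -47/18, 4).
Step 3: u_2 = a_2 − (-2/3)·u_0 − (-30/419)·u_1 = (-123/419, 1385/419, 1877/419, 1377/419).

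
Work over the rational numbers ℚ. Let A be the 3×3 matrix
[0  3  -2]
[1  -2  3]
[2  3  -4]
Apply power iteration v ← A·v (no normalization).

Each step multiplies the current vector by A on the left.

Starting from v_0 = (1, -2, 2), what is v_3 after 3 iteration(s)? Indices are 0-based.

v_3 = (-326, 376, -334)

v_0 = (1, -2, 2).
v_1 = A·v_0 = (-10, 11, -12).
v_2 = A·v_1 = (57, -68, 61).
v_3 = A·v_2 = (-326, 376, -334).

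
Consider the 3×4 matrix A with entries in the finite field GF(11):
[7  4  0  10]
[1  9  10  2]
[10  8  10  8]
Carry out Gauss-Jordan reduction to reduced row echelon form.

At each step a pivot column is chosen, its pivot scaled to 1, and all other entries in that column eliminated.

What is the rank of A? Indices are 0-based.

step 1: normalize row 0 (÷7) = (1, 10, 0, 3)
  row 1: subtract 1×row0 = (0, 10, 10, 10)
  row 2: subtract 10×row0 = (0, 7, 10, 0)
step 2: normalize row 1 (÷10) = (0, 1, 1, 1)
  row 0: subtract 10×row1 = (1, 0, 1, 4)
  row 2: subtract 7×row1 = (0, 0, 3, 4)
step 3: normalize row 2 (÷3) = (0, 0, 1, 5)
  row 0: subtract 1×row2 = (1, 0, 0, 10)
  row 1: subtract 1×row2 = (0, 1, 0, 7)

rank = 3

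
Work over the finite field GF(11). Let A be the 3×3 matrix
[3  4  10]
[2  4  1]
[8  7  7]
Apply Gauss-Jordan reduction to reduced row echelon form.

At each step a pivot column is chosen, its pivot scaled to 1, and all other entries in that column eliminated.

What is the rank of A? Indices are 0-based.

pivot(0,0)=3: scale R0 → (1, 5, 7)
  clear (1,0): R1 −= (2)R0 → (0, 5, 9)
  clear (2,0): R2 −= (8)R0 → (0, 0, 6)
pivot(1,1)=5: scale R1 → (0, 1, 4)
  clear (0,1): R0 −= (5)R1 → (1, 0, 9)
pivot(2,2)=6: scale R2 → (0, 0, 1)
  clear (0,2): R0 −= (9)R2 → (1, 0, 0)
  clear (1,2): R1 −= (4)R2 → (0, 1, 0)

rank = 3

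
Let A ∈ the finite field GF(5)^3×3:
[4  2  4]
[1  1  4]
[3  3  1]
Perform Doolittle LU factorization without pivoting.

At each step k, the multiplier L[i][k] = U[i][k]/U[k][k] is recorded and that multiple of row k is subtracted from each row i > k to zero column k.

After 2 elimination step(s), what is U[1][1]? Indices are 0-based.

U[1][1] = 3

Step 1: pivot at (0,0) is 4.
  row1 ← row1 − (4)·row0  ⇒  L[1][0]=4, U row1=(0, 3, 3)
  row2 ← row2 − (2)·row0  ⇒  L[2][0]=2, U row2=(0, 4, 3)
Step 2: pivot at (1,1) is 3.
  row2 ← row2 − (3)·row1  ⇒  L[2][1]=3, U row2=(0, 0, 4)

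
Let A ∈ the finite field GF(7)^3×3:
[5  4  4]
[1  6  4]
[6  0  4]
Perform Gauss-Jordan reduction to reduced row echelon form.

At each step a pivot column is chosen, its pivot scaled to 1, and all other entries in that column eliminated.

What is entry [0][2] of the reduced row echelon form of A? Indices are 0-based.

M[0][2] = 3

step 1: normalize row 0 (÷5) = (1, 5, 5)
  row 1: subtract 1×row0 = (0, 1, 6)
  row 2: subtract 6×row0 = (0, 5, 2)
step 2: normalize row 1 (÷1) = (0, 1, 6)
  row 0: subtract 5×row1 = (1, 0, 3)
  row 2: subtract 5×row1 = (0, 0, 0)
skip col 2 (zero from row 2)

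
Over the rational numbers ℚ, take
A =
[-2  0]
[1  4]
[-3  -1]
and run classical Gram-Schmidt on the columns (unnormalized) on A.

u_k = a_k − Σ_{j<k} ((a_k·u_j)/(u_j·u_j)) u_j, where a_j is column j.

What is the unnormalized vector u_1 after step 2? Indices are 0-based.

Step 1: u_0 = a_0 = (-2, 1, -3).
Step 2: u_1 = a_1 − (1/2)·u_0 = (1, 7/2, 1/2).

u_1 = (1, 7/2, 1/2)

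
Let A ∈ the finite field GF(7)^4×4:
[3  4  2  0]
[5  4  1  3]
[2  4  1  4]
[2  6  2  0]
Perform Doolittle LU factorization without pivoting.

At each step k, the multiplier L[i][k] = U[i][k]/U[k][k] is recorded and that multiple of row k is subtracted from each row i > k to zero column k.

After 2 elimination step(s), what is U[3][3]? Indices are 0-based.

[col 0] pivot 3
  R1 -= 4*R0 → (0, 2, 0, 3)  (L[1][0] := 4)
  R2 -= 3*R0 → (0, 6, 2, 4)  (L[2][0] := 3)
  R3 -= 3*R0 → (0, 1, 3, 0)  (L[3][0] := 3)
[col 1] pivot 2
  R2 -= 3*R1 → (0, 0, 2, 2)  (L[2][1] := 3)
  R3 -= 4*R1 → (0, 0, 3, 2)  (L[3][1] := 4)

U[3][3] = 2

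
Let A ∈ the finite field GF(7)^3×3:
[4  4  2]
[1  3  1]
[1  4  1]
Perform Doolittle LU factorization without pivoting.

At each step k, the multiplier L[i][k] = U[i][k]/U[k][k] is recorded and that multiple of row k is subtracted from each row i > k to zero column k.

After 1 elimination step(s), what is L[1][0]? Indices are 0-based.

L[1][0] = 2

Step 1: pivot at (0,0) is 4.
  row1 ← row1 − (2)·row0  ⇒  L[1][0]=2, U row1=(0, 2, 4)
  row2 ← row2 − (2)·row0  ⇒  L[2][0]=2, U row2=(0, 3, 4)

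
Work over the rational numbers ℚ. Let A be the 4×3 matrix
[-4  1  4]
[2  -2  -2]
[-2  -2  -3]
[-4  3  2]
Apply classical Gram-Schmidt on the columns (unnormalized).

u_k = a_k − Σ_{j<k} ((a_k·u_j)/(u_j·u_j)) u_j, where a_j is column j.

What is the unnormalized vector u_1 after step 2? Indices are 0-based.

Step 1: u_0 = a_0 = (-4, 2, -2, -4).
Step 2: u_1 = a_1 − (-2/5)·u_0 = (-3/5, -6/5, -14/5, 7/5).

u_1 = (-3/5, -6/5, -14/5, 7/5)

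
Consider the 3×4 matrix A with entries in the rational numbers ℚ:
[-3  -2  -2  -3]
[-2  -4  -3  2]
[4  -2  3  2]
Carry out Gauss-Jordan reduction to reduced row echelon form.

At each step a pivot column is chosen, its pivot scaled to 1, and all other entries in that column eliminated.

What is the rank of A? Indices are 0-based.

rank = 3

[1] R0 /= -3  ⇒  (1, 2/3, 2/3, 1)
     R1 -= -2·R0  ⇒  (0, -8/3, -5/3, 4)
     R2 -= 4·R0  ⇒  (0, -14/3, 1/3, -2)
[2] R1 /= -8/3  ⇒  (0, 1, 5/8, -3/2)
     R0 -= 2/3·R1  ⇒  (1, 0, 1/4, 2)
     R2 -= -14/3·R1  ⇒  (0, 0, 13/4, -9)
[3] R2 /= 13/4  ⇒  (0, 0, 1, -36/13)
     R0 -= 1/4·R2  ⇒  (1, 0, 0, 35/13)
     R1 -= 5/8·R2  ⇒  (0, 1, 0, 3/13)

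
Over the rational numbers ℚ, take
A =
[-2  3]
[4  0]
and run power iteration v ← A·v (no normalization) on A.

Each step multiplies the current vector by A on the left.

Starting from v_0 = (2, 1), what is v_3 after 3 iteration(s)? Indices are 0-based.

v_3 = (-64, 104)

v_0 = (2, 1).
v_1 = A·v_0 = (-1, 8).
v_2 = A·v_1 = (26, -4).
v_3 = A·v_2 = (-64, 104).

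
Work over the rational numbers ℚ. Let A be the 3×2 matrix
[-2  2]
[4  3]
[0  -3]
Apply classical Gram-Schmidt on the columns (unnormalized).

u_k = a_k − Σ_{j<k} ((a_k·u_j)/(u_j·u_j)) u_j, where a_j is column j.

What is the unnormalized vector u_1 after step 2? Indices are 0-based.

Step 1: u_0 = a_0 = (-2, 4, 0).
Step 2: u_1 = a_1 − (2/5)·u_0 = (14/5, 7/5, -3).

u_1 = (14/5, 7/5, -3)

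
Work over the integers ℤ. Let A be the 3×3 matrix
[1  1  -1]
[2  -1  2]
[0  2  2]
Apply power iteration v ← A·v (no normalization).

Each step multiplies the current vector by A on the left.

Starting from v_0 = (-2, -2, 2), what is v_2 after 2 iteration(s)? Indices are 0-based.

v_2 = (-4, -14, 4)

v_0 = (-2, -2, 2).
v_1 = A·v_0 = (-6, 2, 0).
v_2 = A·v_1 = (-4, -14, 4).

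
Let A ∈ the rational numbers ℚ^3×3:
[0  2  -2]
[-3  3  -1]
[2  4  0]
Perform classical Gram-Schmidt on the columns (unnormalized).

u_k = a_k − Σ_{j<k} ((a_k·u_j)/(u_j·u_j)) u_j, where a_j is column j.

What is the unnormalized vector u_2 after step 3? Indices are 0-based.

Step 1: u_0 = a_0 = (0, -3, 2).
Step 2: u_1 = a_1 − (-1/13)·u_0 = (2, 36/13, 54/13).
Step 3: u_2 = a_2 − (3/13)·u_0 − (-11/47)·u_1 = (-72/47, 16/47, 24/47).

u_2 = (-72/47, 16/47, 24/47)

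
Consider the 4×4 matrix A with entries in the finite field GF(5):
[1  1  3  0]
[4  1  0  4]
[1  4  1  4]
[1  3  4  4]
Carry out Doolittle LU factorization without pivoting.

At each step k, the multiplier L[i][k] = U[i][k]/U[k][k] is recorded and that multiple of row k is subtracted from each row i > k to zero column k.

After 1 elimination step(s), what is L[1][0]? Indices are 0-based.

L[1][0] = 4

[col 0] pivot 1
  R1 -= 4*R0 → (0, 2, 3, 4)  (L[1][0] := 4)
  R2 -= 1*R0 → (0, 3, 3, 4)  (L[2][0] := 1)
  R3 -= 1*R0 → (0, 2, 1, 4)  (L[3][0] := 1)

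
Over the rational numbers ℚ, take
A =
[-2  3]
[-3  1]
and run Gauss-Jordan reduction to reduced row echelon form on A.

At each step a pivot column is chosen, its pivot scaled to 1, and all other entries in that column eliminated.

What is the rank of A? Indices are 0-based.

rank = 2

[1] R0 /= -2  ⇒  (1, -3/2)
     R1 -= -3·R0  ⇒  (0, -7/2)
[2] R1 /= -7/2  ⇒  (0, 1)
     R0 -= -3/2·R1  ⇒  (1, 0)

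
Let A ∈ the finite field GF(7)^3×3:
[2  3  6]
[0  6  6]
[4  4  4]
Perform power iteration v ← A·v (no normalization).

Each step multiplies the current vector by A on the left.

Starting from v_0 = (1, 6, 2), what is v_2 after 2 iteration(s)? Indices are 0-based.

v_2 = (4, 0, 2)

v_0 = (1, 6, 2).
v_1 = A·v_0 = (4, 6, 1).
v_2 = A·v_1 = (4, 0, 2).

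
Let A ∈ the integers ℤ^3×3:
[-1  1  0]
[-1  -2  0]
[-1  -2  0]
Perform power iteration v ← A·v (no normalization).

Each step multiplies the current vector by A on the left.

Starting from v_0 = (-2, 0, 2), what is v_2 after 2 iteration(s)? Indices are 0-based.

v_2 = (0, -6, -6)

v_0 = (-2, 0, 2).
v_1 = A·v_0 = (2, 2, 2).
v_2 = A·v_1 = (0, -6, -6).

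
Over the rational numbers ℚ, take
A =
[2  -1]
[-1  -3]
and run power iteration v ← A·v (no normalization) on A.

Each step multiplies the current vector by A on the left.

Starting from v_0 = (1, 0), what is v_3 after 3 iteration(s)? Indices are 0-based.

v_3 = (9, -8)

v_0 = (1, 0).
v_1 = A·v_0 = (2, -1).
v_2 = A·v_1 = (5, 1).
v_3 = A·v_2 = (9, -8).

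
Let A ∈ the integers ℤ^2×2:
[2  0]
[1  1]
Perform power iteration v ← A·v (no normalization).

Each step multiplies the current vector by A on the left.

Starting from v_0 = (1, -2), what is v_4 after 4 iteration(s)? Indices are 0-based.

v_4 = (16, 13)

v_0 = (1, -2).
v_1 = A·v_0 = (2, -1).
v_2 = A·v_1 = (4, 1).
v_3 = A·v_2 = (8, 5).
v_4 = A·v_3 = (16, 13).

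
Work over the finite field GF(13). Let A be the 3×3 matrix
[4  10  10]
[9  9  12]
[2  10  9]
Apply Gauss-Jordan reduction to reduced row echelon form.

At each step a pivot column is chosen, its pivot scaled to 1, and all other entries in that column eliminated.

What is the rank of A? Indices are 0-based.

rank = 3

[1] R0 /= 4  ⇒  (1, 9, 9)
     R1 -= 9·R0  ⇒  (0, 6, 9)
     R2 -= 2·R0  ⇒  (0, 5, 4)
[2] R1 /= 6  ⇒  (0, 1, 8)
     R0 -= 9·R1  ⇒  (1, 0, 2)
     R2 -= 5·R1  ⇒  (0, 0, 3)
[3] R2 /= 3  ⇒  (0, 0, 1)
     R0 -= 2·R2  ⇒  (1, 0, 0)
     R1 -= 8·R2  ⇒  (0, 1, 0)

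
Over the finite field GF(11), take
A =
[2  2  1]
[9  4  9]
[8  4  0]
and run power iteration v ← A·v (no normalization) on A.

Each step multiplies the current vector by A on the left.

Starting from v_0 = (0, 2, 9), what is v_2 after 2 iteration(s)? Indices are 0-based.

v_0 = (0, 2, 9).
v_1 = A·v_0 = (2, 1, 8).
v_2 = A·v_1 = (3, 6, 9).

v_2 = (3, 6, 9)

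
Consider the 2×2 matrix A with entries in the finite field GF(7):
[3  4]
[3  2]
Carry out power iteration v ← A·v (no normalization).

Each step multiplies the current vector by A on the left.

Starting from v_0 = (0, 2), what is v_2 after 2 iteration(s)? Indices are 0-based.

v_0 = (0, 2).
v_1 = A·v_0 = (1, 4).
v_2 = A·v_1 = (5, 4).

v_2 = (5, 4)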